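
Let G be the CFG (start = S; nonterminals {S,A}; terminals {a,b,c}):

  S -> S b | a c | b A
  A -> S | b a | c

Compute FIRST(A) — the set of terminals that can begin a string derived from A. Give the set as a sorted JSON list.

FIRST iteration:
pass 1:
  A via A→b a: +{b}
  A via A→c: +{c}
  S via S→a c: +{a}
  S via S→b A: +{b}
  FIRST[S]={a,b}  FIRST[A]={b,c}
pass 2:
  A via A→S: +{a}
  FIRST[S]={a,b}  FIRST[A]={a,b,c}
pass 3: — fixpoint
  FIRST[S]={a,b}  FIRST[A]={a,b,c}

FIRST(A) = ["a", "b", "c"]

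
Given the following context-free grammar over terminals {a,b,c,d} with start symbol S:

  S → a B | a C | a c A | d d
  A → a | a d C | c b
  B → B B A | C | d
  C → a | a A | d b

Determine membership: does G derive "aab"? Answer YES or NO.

Convert to CNF:
  S -> T0 B | T0 C | T0 X6 | T1 T1
  A -> T0 X4 | T2 T3 | a
  B -> B X5 | T0 A | T1 T3 | a | d
  C -> T0 A | T1 T3 | a
  T0 -> a
  T1 -> d
  T2 -> c
  T3 -> b
  X4 -> T1 C
  X5 -> B A
  X6 -> T2 A

CYK table (by increasing span):
  cell(0,0) a: {A,B,C,T0}  orig:{A,B,C}
  cell(1,1) a: {A,B,C,T0}  orig:{A,B,C}
  cell(2,2) b: {T3}  orig:{}
  cell(0,1) aa: {B,C,S,X5}  orig:{B,C,S}
  cell(1,2) ab: ∅
  cell(0,2) aab: ∅

S ∉ T[0,2] ⇒ NO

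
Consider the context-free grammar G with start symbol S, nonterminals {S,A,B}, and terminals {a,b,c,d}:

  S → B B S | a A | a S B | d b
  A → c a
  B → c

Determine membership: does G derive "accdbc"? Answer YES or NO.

CNF form of G:
  S -> B X4 | T1 A | T1 X5 | T2 T3
  A -> T0 T1
  B -> c
  T0 -> c
  T1 -> a
  T2 -> d
  T3 -> b
  X4 -> B S
  X5 -> S B

Fill CYK table bottom-up:
  cell(0,0) a: {T1}  orig:{}
  cell(1,1) c: {B,T0}  orig:{B}
  cell(2,2) c: {B,T0}  orig:{B}
  cell(3,3) d: {T2}  orig:{}
  cell(4,4) b: {T3}  orig:{}
  cell(5,5) c: {B,T0}  orig:{B}
  cell(0,1) ac: ∅
  cell(1,2) cc: ∅
  cell(2,3) cd: ∅
  cell(3,4) db: {S}
  cell(4,5) bc: ∅
  cell(0,2) acc: ∅
  cell(1,3) ccd: ∅
  cell(2,4) cdb: {X4}  orig:{}
  cell(3,5) dbc: {X5}  orig:{}
  cell(0,3) accd: ∅
  cell(1,4) ccdb: {S}
  cell(2,5) cdbc: ∅
  cell(0,4) accdb: ∅
  cell(1,5) ccdbc: {X5}  orig:{}
  cell(0,5) accdbc: {S}

S ∈ T[0,5] ⇒ YES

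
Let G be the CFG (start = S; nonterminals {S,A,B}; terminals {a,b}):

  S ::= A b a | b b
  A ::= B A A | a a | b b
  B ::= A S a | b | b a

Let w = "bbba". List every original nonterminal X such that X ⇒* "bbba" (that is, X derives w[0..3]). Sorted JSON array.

Convert to CNF:
  S -> A X4 | T1 T1
  A -> B X2 | T0 T0 | T1 T1
  B -> A X3 | T1 T0 | b
  T0 -> a
  T1 -> b
  X2 -> A A
  X3 -> S T0
  X4 -> T1 T0

CYK fill, restricted to cells inside w[0..3]:
  cell(0,0) b: {B,T1}  orig:{B}
  cell(1,1) b: {B,T1}  orig:{B}
  cell(2,2) b: {B,T1}  orig:{B}
  cell(3,3) a: {T0}  orig:{}
  cell(0,1) bb: {A,S}
  cell(1,2) bb: {A,S}
  cell(2,3) ba: {B,X4}  orig:{B}
  cell(0,2) bbb: ∅
  cell(1,3) bba: {X3}  orig:{}
  cell(0,3) bbba: {S}

Original NTs in T[0,3] deriving "bbba": ["S"]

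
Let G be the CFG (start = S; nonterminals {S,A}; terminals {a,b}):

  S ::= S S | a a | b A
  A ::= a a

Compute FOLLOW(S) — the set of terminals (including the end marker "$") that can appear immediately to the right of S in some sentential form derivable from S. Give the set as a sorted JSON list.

Compute FIRST by fixpoint:
iter 1:
  A via A→a a: +{a}
  S via S→a a: +{a}
  S via S→b A: +{b}
  S: {a,b}  A: {a}
iter 2: (no change)
  S: {a,b}  A: {a}

Compute FOLLOW by fixpoint:
initialize: $ ∈ FOLLOW(S)
[1]
  S→S S: FOLLOW(S) ⊇ FIRST(S) = {a,b}; new: +{a,b}
  S→b A: FOLLOW(A) ⊇ FOLLOW(S) ⊇ {$,a,b}; new: +{$,a,b}
  FOLLOW[S]={$,a,b}  FOLLOW[A]={$,a,b}
[2] done
  FOLLOW[S]={$,a,b}  FOLLOW[A]={$,a,b}

FOLLOW(S) = ["$", "a", "b"]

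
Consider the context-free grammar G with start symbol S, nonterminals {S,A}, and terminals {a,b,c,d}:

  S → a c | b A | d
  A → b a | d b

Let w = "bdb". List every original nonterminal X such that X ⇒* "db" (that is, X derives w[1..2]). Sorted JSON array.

Convert to CNF:
  S -> T0 A | T1 T3 | d
  A -> T0 T1 | T2 T0
  T0 -> b
  T1 -> a
  T2 -> d
  T3 -> c

Fill CYK table bottom-up (cells [i..j] with 1 ≤ i ≤ j ≤ 2 only):
  [1..1]={S,T2}  "d"  orig:{S}
  [2..2]={T0}  "b"  orig:{}
  [1..2]={A}  "db"

Original NTs in T[1,2] deriving "db": ["A"]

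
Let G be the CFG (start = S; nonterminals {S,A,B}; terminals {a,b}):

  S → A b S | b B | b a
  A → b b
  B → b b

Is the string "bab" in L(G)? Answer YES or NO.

Convert to CNF:
  S -> A X2 | T0 B | T0 T1
  A -> T0 T0
  B -> T0 T0
  T0 -> b
  T1 -> a
  X2 -> T0 S

CYK fill:
  [0..0]={T0}  "b"  orig:{}
  [1..1]={T1}  "a"  orig:{}
  [2..2]={T0}  "b"  orig:{}
  [0..1]={S}  "ba"
  [1..2]=∅  "ab"
  [0..2]=∅  "bab"

S ∉ T[0,2] ⇒ NO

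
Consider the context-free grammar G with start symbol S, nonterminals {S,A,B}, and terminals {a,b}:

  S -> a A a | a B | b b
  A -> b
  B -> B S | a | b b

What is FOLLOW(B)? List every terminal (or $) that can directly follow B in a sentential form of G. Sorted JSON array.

Compute FIRST by fixpoint:
[1]
  A via A→b: +{b}
  B via B→a: +{a}
  B via B→b b: +{b}
  S via S→a A a: +{a}
  S via S→b b: +{b}
  FIRST(S)={a,b}  FIRST(A)={b}  FIRST(B)={a,b}
[2] — fixpoint
  FIRST(S)={a,b}  FIRST(A)={b}  FIRST(B)={a,b}

FOLLOW sets:
initialize: $ ∈ FOLLOW(S)
round 1:
  B→B S: FOLLOW(B) ⊇ FIRST(S) = {a,b}; new: +{a,b}
  B→B S: FOLLOW(S) ⊇ FOLLOW(B) ⊇ {a,b}; new: +{a,b}
  S→a A a: FOLLOW(A) ⊇ FIRST(a) = {a}; new: +{a}
  S→a B: FOLLOW(B) ⊇ FOLLOW(S) ⊇ {$,a,b}; new: +{$}
  FOLLOW[S]={$,a,b}  FOLLOW[A]={a}  FOLLOW[B]={$,a,b}
round 2: — fixpoint
  FOLLOW[S]={$,a,b}  FOLLOW[A]={a}  FOLLOW[B]={$,a,b}

FOLLOW(B) = ["$", "a", "b"]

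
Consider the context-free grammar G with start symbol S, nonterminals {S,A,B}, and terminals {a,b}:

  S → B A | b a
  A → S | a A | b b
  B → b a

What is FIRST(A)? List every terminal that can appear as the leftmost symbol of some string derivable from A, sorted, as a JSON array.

FIRST iteration:
[1]
  A via A→a A: +{a}
  A via A→b b: +{b}
  B via B→b a: +{b}
  S via S→B A: +{b}
  FIRST[S]={b}  FIRST[A]={a,b}  FIRST[B]={b}
[2] (stable)
  FIRST[S]={b}  FIRST[A]={a,b}  FIRST[B]={b}

FIRST(A) = ["a", "b"]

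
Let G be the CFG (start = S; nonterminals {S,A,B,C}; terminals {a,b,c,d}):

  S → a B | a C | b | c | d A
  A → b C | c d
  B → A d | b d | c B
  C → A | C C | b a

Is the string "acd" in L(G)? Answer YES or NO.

CNF form of G:
  S -> T2 A | T3 B | T3 C | b | c
  A -> T0 C | T1 T2
  B -> A T2 | T0 T2 | T1 B
  C -> C C | T0 C | T0 T3 | T1 T2
  T0 -> b
  T1 -> c
  T2 -> d
  T3 -> a

CYK fill:
  [0..0]={T3}  "a"  orig:{}
  [1..1]={S,T1}  "c"  orig:{S}
  [2..2]={T2}  "d"  orig:{}
  [0..1]=∅  "ac"
  [1..2]={A,C}  "cd"
  [0..2]={S}  "acd"

S ∈ T[0,2] ⇒ YES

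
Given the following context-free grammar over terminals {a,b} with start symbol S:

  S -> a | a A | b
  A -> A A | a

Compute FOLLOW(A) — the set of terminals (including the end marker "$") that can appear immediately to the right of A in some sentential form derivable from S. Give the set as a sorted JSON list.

FIRST iteration:
iter 1:
  A via A→a: +{a}
  S via S→a: +{a}
  S via S→b: +{b}
  FIRST[S]={a,b}  FIRST[A]={a}
iter 2: (stable)
  FIRST[S]={a,b}  FIRST[A]={a}

FOLLOW iteration:
seed FOLLOW(S) with $
[1]
  A→A A: FOLLOW(A) ⊇ FIRST(A) = {a}; new: +{a}
  S→a A: FOLLOW(A) ⊇ FOLLOW(S) ⊇ {$}; new: +{$}
  FOLLOW(S)={$}  FOLLOW(A)={$,a}
[2] done
  FOLLOW(S)={$}  FOLLOW(A)={$,a}

FOLLOW(A) = ["$", "a"]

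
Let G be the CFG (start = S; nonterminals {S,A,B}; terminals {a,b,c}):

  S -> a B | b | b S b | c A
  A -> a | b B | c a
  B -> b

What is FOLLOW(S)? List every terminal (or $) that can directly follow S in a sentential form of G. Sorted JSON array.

FIRST iteration:
[1]
  A via A→a: +{a}
  A via A→b B: +{b}
  A via A→c a: +{c}
  B via B→b: +{b}
  S via S→a B: +{a}
  S via S→b: +{b}
  S via S→c A: +{c}
  FIRST[S]={a,b,c}  FIRST[A]={a,b,c}  FIRST[B]={b}
[2] done
  FIRST[S]={a,b,c}  FIRST[A]={a,b,c}  FIRST[B]={b}

Compute FOLLOW by fixpoint:
FOLLOW(S) := {$}
[1]
  S→a B: FOLLOW(B) ⊇ FOLLOW(S) ⊇ {$}; new: +{$}
  S→b S b: FOLLOW(S) ⊇ FIRST(b) = {b}; new: +{b}
  S→c A: FOLLOW(A) ⊇ FOLLOW(S) ⊇ {$,b}; new: +{$,b}
  FOLLOW(S)={$,b}  FOLLOW(A)={$,b}  FOLLOW(B)={$}
[2]
  A→b B: FOLLOW(B) ⊇ FOLLOW(A) ⊇ {$,b}; new: +{b}
  FOLLOW(S)={$,b}  FOLLOW(A)={$,b}  FOLLOW(B)={$,b}
[3] done
  FOLLOW(S)={$,b}  FOLLOW(A)={$,b}  FOLLOW(B)={$,b}

FOLLOW(S) = ["$", "b"]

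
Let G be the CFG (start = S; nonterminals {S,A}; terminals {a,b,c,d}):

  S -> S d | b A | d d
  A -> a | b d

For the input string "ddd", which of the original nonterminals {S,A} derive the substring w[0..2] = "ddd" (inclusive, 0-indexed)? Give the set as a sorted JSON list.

Convert to CNF:
  S -> S T1 | T0 A | T1 T1
  A -> T0 T1 | a
  T0 -> b
  T1 -> d

CYK table (by increasing span) — only the sub-triangle for w[0..2]:
  cell(0,0) d: {T1}  orig:{}
  cell(1,1) d: {T1}  orig:{}
  cell(2,2) d: {T1}  orig:{}
  cell(0,1) dd: {S}
  cell(1,2) dd: {S}
  cell(0,2) ddd: {S}

Original NTs in T[0,2] deriving "ddd": ["S"]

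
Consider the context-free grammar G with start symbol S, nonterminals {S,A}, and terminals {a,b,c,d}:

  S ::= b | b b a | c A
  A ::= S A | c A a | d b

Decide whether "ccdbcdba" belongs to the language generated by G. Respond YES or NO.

CNF form of G:
  S -> T0 A | T3 X5 | b
  A -> S A | T0 X4 | T2 T3
  T0 -> c
  T1 -> a
  T2 -> d
  T3 -> b
  X4 -> A T1
  X5 -> T3 T1

CYK table (by increasing span):
  [0..0]={T0}  "c"  orig:{}
  [1..1]={T0}  "c"  orig:{}
  [2..2]={T2}  "d"  orig:{}
  [3..3]={S,T3}  "b"  orig:{S}
  [4..4]={T0}  "c"  orig:{}
  [5..5]={T2}  "d"  orig:{}
  [6..6]={S,T3}  "b"  orig:{S}
  [7..7]={T1}  "a"  orig:{}
  [0..1]=∅  "cc"
  [1..2]=∅  "cd"
  [2..3]={A}  "db"
  [3..4]=∅  "bc"
  [4..5]=∅  "cd"
  [5..6]={A}  "db"
  [6..7]={X5}  "ba"  orig:{}
  [0..2]=∅  "ccd"
  [1..3]={S}  "cdb"
  [2..4]=∅  "dbc"
  [3..5]=∅  "bcd"
  [4..6]={S}  "cdb"
  [5..7]={X4}  "dba"  orig:{}
  [0..3]=∅  "ccdb"
  [1..4]=∅  "cdbc"
  [2..5]=∅  "dbcd"
  [3..6]=∅  "bcdb"
  [4..7]={A}  "cdba"
  [0..4]=∅  "ccdbc"
  [1..5]=∅  "cdbcd"
  [2..6]=∅  "dbcdb"
  [3..7]={A}  "bcdba"
  [0..5]=∅  "ccdbcd"
  [1..6]=∅  "cdbcdb"
  [2..7]=∅  "dbcdba"
  [0..6]=∅  "ccdbcdb"
  [1..7]={A}  "cdbcdba"
  [0..7]={S}  "ccdbcdba"

S ∈ T[0,7] ⇒ YES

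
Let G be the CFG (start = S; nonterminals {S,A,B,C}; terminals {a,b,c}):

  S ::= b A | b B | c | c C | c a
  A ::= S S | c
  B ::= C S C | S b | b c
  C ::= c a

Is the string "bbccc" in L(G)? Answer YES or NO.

CNF form of G:
  S -> T0 A | T0 B | T1 C | T1 T2 | c
  A -> S S | c
  B -> C X3 | S T0 | T0 T1
  C -> T1 T2
  T0 -> b
  T1 -> c
  T2 -> a
  X3 -> S C

CYK table (by increasing span):
  cell(0,0) b: {T0}  orig:{}
  cell(1,1) b: {T0}  orig:{}
  cell(2,2) c: {A,S,T1}  orig:{A,S}
  cell(3,3) c: {A,S,T1}  orig:{A,S}
  cell(4,4) c: {A,S,T1}  orig:{A,S}
  cell(0,1) bb: ∅
  cell(1,2) bc: {B,S}
  cell(2,3) cc: {A}
  cell(3,4) cc: {A}
  cell(0,2) bbc: {S}
  cell(1,3) bcc: {A,S}
  cell(2,4) ccc: ∅
  cell(0,3) bbcc: {A,S}
  cell(1,4) bccc: {A}
  cell(0,4) bbccc: {A,S}

S ∈ T[0,4] ⇒ YES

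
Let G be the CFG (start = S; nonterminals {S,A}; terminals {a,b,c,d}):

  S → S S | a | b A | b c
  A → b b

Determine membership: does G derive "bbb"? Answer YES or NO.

CNF form of G:
  S -> S S | T0 A | T0 T1 | a
  A -> T0 T0
  T0 -> b
  T1 -> c

CYK table (by increasing span):
  [0..0]={T0}  "b"  orig:{}
  [1..1]={T0}  "b"  orig:{}
  [2..2]={T0}  "b"  orig:{}
  [0..1]={A}  "bb"
  [1..2]={A}  "bb"
  [0..2]={S}  "bbb"

S ∈ T[0,2] ⇒ YES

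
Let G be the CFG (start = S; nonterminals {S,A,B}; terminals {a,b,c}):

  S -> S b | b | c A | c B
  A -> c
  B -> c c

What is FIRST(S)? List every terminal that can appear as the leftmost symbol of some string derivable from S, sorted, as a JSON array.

Compute FIRST by fixpoint:
[1]
  A via A→c: +{c}
  B via B→c c: +{c}
  S via S→b: +{b}
  S via S→c A: +{c}
  FIRST(S)={b,c}  FIRST(A)={c}  FIRST(B)={c}
[2] (no change)
  FIRST(S)={b,c}  FIRST(A)={c}  FIRST(B)={c}

FIRST(S) = ["b", "c"]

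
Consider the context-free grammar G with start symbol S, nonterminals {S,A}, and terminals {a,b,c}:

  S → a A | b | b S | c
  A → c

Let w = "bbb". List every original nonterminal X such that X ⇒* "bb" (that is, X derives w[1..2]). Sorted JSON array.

CNF form of G:
  S -> T0 A | T1 S | b | c
  A -> c
  T0 -> a
  T1 -> b

CYK table (by increasing span) — only the sub-triangle for w[1..2]:
  T[1,1] 'b' = {S,T1}  orig:{S}
  T[2,2] 'b' = {S,T1}  orig:{S}
  T[1,2] 'bb' = {S}

Original NTs in T[1,2] deriving "bb": ["S"]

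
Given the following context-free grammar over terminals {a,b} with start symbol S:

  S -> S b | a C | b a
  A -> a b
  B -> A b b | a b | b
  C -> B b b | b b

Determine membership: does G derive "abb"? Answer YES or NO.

Convert to CNF:
  S -> S T1 | T0 C | T1 T0
  A -> T0 T1
  B -> A X2 | T0 T1 | b
  C -> B X3 | T1 T1
  T0 -> a
  T1 -> b
  X2 -> T1 T1
  X3 -> T1 T1

Fill CYK table bottom-up:
  cell(0,0) a: {T0}  orig:{}
  cell(1,1) b: {B,T1}  orig:{B}
  cell(2,2) b: {B,T1}  orig:{B}
  cell(0,1) ab: {A,B}
  cell(1,2) bb: {C,X2,X3}  orig:{C}
  cell(0,2) abb: {S}

S ∈ T[0,2] ⇒ YES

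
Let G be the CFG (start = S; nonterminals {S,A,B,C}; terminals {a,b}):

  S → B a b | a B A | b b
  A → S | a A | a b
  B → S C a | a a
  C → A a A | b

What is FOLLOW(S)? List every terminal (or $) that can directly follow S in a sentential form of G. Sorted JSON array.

FIRST sets, iterate to fixpoint:
iter 1:
  A via A→a A: +{a}
  B via B→a a: +{a}
  C via C→A a A: +{a}
  C via C→b: +{b}
  S via S→B a b: +{a}
  S via S→b b: +{b}
  FIRST[S]={a,b}  FIRST[A]={a}  FIRST[B]={a}  FIRST[C]={a,b}
iter 2:
  A via A→S: +{b}
  B via B→S C a: +{b}
  FIRST[S]={a,b}  FIRST[A]={a,b}  FIRST[B]={a,b}  FIRST[C]={a,b}
iter 3: (stable)
  FIRST[S]={a,b}  FIRST[A]={a,b}  FIRST[B]={a,b}  FIRST[C]={a,b}

Compute FOLLOW by fixpoint:
initialize: $ ∈ FOLLOW(S)
round 1:
  B→S C a: FOLLOW(S) ⊇ FIRST(C) = {a,b}; new: +{a,b}
  B→S C a: FOLLOW(C) ⊇ FIRST(a) = {a}; new: +{a}
  C→A a A: FOLLOW(A) ⊇ FIRST(a) = {a}; new: +{a}
  S→B a b: FOLLOW(B) ⊇ FIRST(a) = {a}; new: +{a}
  S→a B A: FOLLOW(B) ⊇ FIRST(A) = {a,b}; new: +{b}
  S→a B A: FOLLOW(A) ⊇ FOLLOW(S) ⊇ {$,a,b}; new: +{$,b}
  FOLLOW[S]={$,a,b}  FOLLOW[A]={$,a,b}  FOLLOW[B]={a,b}  FOLLOW[C]={a}
round 2: (stable)
  FOLLOW[S]={$,a,b}  FOLLOW[A]={$,a,b}  FOLLOW[B]={a,b}  FOLLOW[C]={a}

FOLLOW(S) = ["$", "a", "b"]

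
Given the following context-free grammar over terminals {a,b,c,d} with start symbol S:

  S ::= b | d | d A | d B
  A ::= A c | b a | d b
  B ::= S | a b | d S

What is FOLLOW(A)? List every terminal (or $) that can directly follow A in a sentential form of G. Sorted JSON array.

FIRST sets, iterate to fixpoint:
[1]
  A via A→b a: +{b}
  A via A→d b: +{d}
  B via B→a b: +{a}
  B via B→d S: +{d}
  S via S→b: +{b}
  S via S→d: +{d}
  S: {b,d}  A: {b,d}  B: {a,d}
[2]
  B via B→S: +{b}
  S: {b,d}  A: {b,d}  B: {a,b,d}
[3] done
  S: {b,d}  A: {b,d}  B: {a,b,d}

FOLLOW sets:
FOLLOW(S) := {$}
iter 1:
  A→A c: FOLLOW(A) ⊇ FIRST(c) = {c}; new: +{c}
  S→d A: FOLLOW(A) ⊇ FOLLOW(S) ⊇ {$}; new: +{$}
  S→d B: FOLLOW(B) ⊇ FOLLOW(S) ⊇ {$}; new: +{$}
  FOLLOW(S)={$}  FOLLOW(A)={$,c}  FOLLOW(B)={$}
iter 2: — fixpoint
  FOLLOW(S)={$}  FOLLOW(A)={$,c}  FOLLOW(B)={$}

FOLLOW(A) = ["$", "c"]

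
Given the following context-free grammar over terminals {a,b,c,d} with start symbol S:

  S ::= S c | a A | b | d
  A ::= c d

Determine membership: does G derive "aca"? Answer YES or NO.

Convert to CNF:
  S -> S T0 | T2 A | b | d
  A -> T0 T1
  T0 -> c
  T1 -> d
  T2 -> a

Fill CYK table bottom-up:
  [0..0]={T2}  "a"  orig:{}
  [1..1]={T0}  "c"  orig:{}
  [2..2]={T2}  "a"  orig:{}
  [0..1]=∅  "ac"
  [1..2]=∅  "ca"
  [0..2]=∅  "aca"

S ∉ T[0,2] ⇒ NO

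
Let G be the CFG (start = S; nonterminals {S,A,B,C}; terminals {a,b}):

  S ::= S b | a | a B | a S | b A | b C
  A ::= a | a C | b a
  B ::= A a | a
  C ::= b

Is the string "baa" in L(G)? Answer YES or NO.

Convert to CNF:
  S -> S T1 | T0 B | T0 S | T1 A | T1 C | a
  A -> T0 C | T1 T0 | a
  B -> A T0 | a
  C -> b
  T0 -> a
  T1 -> b

CYK fill:
  T[0,0] 'b' = {C,T1}  orig:{C}
  T[1,1] 'a' = {A,B,S,T0}  orig:{A,B,S}
  T[2,2] 'a' = {A,B,S,T0}  orig:{A,B,S}
  T[0,1] 'ba' = {A,S}
  T[1,2] 'aa' = {B,S}
  T[0,2] 'baa' = {B}

S ∉ T[0,2] ⇒ NO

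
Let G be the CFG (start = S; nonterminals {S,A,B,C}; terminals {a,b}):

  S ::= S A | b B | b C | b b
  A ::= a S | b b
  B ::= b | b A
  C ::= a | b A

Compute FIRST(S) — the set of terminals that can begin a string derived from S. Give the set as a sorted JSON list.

Compute FIRST by fixpoint:
[1]
  A via A→a S: +{a}
  A via A→b b: +{b}
  B via B→b: +{b}
  C via C→a: +{a}
  C via C→b A: +{b}
  S via S→b B: +{b}
  FIRST(S)={b}  FIRST(A)={a,b}  FIRST(B)={b}  FIRST(C)={a,b}
[2] done
  FIRST(S)={b}  FIRST(A)={a,b}  FIRST(B)={b}  FIRST(C)={a,b}

FIRST(S) = ["b"]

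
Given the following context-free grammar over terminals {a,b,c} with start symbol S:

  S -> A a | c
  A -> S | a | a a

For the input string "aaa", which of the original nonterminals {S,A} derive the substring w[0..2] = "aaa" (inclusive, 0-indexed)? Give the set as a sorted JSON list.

CNF form of G:
  S -> A T0 | c
  A -> A T0 | T0 T0 | a | c
  T0 -> a

CYK fill, restricted to cells inside w[0..2]:
  cell(0,0) a: {A,T0}  orig:{A}
  cell(1,1) a: {A,T0}  orig:{A}
  cell(2,2) a: {A,T0}  orig:{A}
  cell(0,1) aa: {A,S}
  cell(1,2) aa: {A,S}
  cell(0,2) aaa: {A,S}

Original NTs in T[0,2] deriving "aaa": ["A", "S"]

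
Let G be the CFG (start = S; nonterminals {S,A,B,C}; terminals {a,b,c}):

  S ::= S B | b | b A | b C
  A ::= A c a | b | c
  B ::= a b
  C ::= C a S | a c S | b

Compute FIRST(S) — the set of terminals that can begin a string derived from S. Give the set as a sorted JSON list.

FIRST iteration:
round 1:
  A via A→b: +{b}
  A via A→c: +{c}
  B via B→a b: +{a}
  C via C→a c S: +{a}
  C via C→b: +{b}
  S via S→b: +{b}
  S: {b}  A: {b,c}  B: {a}  C: {a,b}
round 2: done
  S: {b}  A: {b,c}  B: {a}  C: {a,b}

FIRST(S) = ["b"]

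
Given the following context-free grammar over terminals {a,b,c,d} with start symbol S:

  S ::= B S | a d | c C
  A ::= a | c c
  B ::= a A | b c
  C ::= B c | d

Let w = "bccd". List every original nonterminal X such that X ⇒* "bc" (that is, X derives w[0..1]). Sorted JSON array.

Convert to CNF:
  S -> B S | T0 C | T1 T3
  A -> T0 T0 | a
  B -> T1 A | T2 T0
  C -> B T0 | d
  T0 -> c
  T1 -> a
  T2 -> b
  T3 -> d

CYK fill, restricted to cells inside w[0..1]:
  [0..0]={T2}  "b"  orig:{}
  [1..1]={T0}  "c"  orig:{}
  [0..1]={B}  "bc"

Original NTs in T[0,1] deriving "bc": ["B"]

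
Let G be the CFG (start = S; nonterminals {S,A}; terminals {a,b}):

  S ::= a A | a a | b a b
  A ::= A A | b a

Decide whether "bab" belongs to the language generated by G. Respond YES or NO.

Convert to CNF:
  S -> T0 X2 | T1 A | T1 T1
  A -> A A | T0 T1
  T0 -> b
  T1 -> a
  X2 -> T1 T0

Fill CYK table bottom-up:
  cell(0,0) b: {T0}  orig:{}
  cell(1,1) a: {T1}  orig:{}
  cell(2,2) b: {T0}  orig:{}
  cell(0,1) ba: {A}
  cell(1,2) ab: {X2}  orig:{}
  cell(0,2) bab: {S}

S ∈ T[0,2] ⇒ YES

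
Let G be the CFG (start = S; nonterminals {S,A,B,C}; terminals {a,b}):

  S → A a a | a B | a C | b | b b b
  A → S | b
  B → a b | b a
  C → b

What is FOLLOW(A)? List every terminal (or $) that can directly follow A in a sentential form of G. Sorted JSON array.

FIRST sets, iterate to fixpoint:
iter 1:
  A via A→b: +{b}
  B via B→a b: +{a}
  B via B→b a: +{b}
  C via C→b: +{b}
  S via S→A a a: +{b}
  S via S→a B: +{a}
  S: {a,b}  A: {b}  B: {a,b}  C: {b}
iter 2:
  A via A→S: +{a}
  S: {a,b}  A: {a,b}  B: {a,b}  C: {b}
iter 3: (stable)
  S: {a,b}  A: {a,b}  B: {a,b}  C: {b}

FOLLOW iteration:
FOLLOW(S) := {$}
pass 1:
  S→A a a: FOLLOW(A) ⊇ FIRST(a) = {a}; new: +{a}
  S→a B: FOLLOW(B) ⊇ FOLLOW(S) ⊇ {$}; new: +{$}
  S→a C: FOLLOW(C) ⊇ FOLLOW(S) ⊇ {$}; new: +{$}
  S: {$}  A: {a}  B: {$}  C: {$}
pass 2:
  A→S: FOLLOW(S) ⊇ FOLLOW(A) ⊇ {a}; new: +{a}
  S→a B: FOLLOW(B) ⊇ FOLLOW(S) ⊇ {$,a}; new: +{a}
  S→a C: FOLLOW(C) ⊇ FOLLOW(S) ⊇ {$,a}; new: +{a}
  S: {$,a}  A: {a}  B: {$,a}  C: {$,a}
pass 3: done
  S: {$,a}  A: {a}  B: {$,a}  C: {$,a}

FOLLOW(A) = ["a"]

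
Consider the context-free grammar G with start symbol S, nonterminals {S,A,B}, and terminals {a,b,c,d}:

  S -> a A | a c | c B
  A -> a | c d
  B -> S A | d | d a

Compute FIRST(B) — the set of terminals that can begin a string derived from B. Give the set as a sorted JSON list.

FIRST iteration:
[1]
  A via A→a: +{a}
  A via A→c d: +{c}
  B via B→d: +{d}
  S via S→a A: +{a}
  S via S→c B: +{c}
  S: {a,c}  A: {a,c}  B: {d}
[2]
  B via B→S A: +{a,c}
  S: {a,c}  A: {a,c}  B: {a,c,d}
[3] (stable)
  S: {a,c}  A: {a,c}  B: {a,c,d}

FIRST(B) = ["a", "c", "d"]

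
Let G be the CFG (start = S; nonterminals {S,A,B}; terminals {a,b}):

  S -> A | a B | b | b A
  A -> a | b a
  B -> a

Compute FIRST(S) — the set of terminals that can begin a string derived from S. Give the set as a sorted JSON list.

Compute FIRST by fixpoint:
pass 1:
  A via A→a: +{a}
  A via A→b a: +{b}
  B via B→a: +{a}
  S via S→A: +{a,b}
  FIRST(S)={a,b}  FIRST(A)={a,b}  FIRST(B)={a}
pass 2: done
  FIRST(S)={a,b}  FIRST(A)={a,b}  FIRST(B)={a}

FIRST(S) = ["a", "b"]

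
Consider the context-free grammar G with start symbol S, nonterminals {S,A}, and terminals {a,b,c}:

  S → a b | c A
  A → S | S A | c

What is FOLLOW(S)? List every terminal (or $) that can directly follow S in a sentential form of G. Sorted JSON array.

Compute FIRST by fixpoint:
iter 1:
  A via A→c: +{c}
  S via S→a b: +{a}
  S via S→c A: +{c}
  FIRST(S)={a,c}  FIRST(A)={c}
iter 2:
  A via A→S: +{a}
  FIRST(S)={a,c}  FIRST(A)={a,c}
iter 3: done
  FIRST(S)={a,c}  FIRST(A)={a,c}

Compute FOLLOW by fixpoint:
seed FOLLOW(S) with $
pass 1:
  A→S A: FOLLOW(S) ⊇ FIRST(A) = {a,c}; new: +{a,c}
  S→c A: FOLLOW(A) ⊇ FOLLOW(S) ⊇ {$,a,c}; new: +{$,a,c}
  S: {$,a,c}  A: {$,a,c}
pass 2: (no change)
  S: {$,a,c}  A: {$,a,c}

FOLLOW(S) = ["$", "a", "c"]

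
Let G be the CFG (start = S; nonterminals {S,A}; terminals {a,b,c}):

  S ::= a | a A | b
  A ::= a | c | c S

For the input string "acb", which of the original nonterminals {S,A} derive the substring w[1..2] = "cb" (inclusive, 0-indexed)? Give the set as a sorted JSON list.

Convert to CNF:
  S -> T1 A | a | b
  A -> T0 S | a | c
  T0 -> c
  T1 -> a

Fill CYK table bottom-up (cells [i..j] with 1 ≤ i ≤ j ≤ 2 only):
  [1..1]={A,T0}  "c"  orig:{A}
  [2..2]={S}  "b"
  [1..2]={A}  "cb"

Original NTs in T[1,2] deriving "cb": ["A"]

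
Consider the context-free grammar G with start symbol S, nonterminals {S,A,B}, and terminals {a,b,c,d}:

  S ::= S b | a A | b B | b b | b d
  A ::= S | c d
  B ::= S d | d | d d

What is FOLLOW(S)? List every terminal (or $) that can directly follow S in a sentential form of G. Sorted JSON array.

FIRST sets, iterate to fixpoint:
iter 1:
  A via A→c d: +{c}
  B via B→d: +{d}
  S via S→a A: +{a}
  S via S→b B: +{b}
  FIRST(S)={a,b}  FIRST(A)={c}  FIRST(B)={d}
iter 2:
  A via A→S: +{a,b}
  B via B→S d: +{a,b}
  FIRST(S)={a,b}  FIRST(A)={a,b,c}  FIRST(B)={a,b,d}
iter 3: (no change)
  FIRST(S)={a,b}  FIRST(A)={a,b,c}  FIRST(B)={a,b,d}

FOLLOW sets:
initialize: $ ∈ FOLLOW(S)
[1]
  B→S d: FOLLOW(S) ⊇ FIRST(d) = {d}; new: +{d}
  S→S b: FOLLOW(S) ⊇ FIRST(b) = {b}; new: +{b}
  S→a A: FOLLOW(A) ⊇ FOLLOW(S) ⊇ {$,b,d}; new: +{$,b,d}
  S→b B: FOLLOW(B) ⊇ FOLLOW(S) ⊇ {$,b,d}; new: +{$,b,d}
  FOLLOW(S)={$,b,d}  FOLLOW(A)={$,b,d}  FOLLOW(B)={$,b,d}
[2] done
  FOLLOW(S)={$,b,d}  FOLLOW(A)={$,b,d}  FOLLOW(B)={$,b,d}

FOLLOW(S) = ["$", "b", "d"]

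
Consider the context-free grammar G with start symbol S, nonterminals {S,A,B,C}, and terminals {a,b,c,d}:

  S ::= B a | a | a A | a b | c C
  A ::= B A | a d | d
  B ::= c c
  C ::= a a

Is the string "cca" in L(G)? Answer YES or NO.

CNF form of G:
  S -> B T0 | T0 A | T0 T3 | T2 C | a
  A -> B A | T0 T1 | d
  B -> T2 T2
  C -> T0 T0
  T0 -> a
  T1 -> d
  T2 -> c
  T3 -> b

Fill CYK table bottom-up:
  T[0,0] 'c' = {T2}  orig:{}
  T[1,1] 'c' = {T2}  orig:{}
  T[2,2] 'a' = {S,T0}  orig:{S}
  T[0,1] 'cc' = {B}
  T[1,2] 'ca' = ∅
  T[0,2] 'cca' = {S}

S ∈ T[0,2] ⇒ YES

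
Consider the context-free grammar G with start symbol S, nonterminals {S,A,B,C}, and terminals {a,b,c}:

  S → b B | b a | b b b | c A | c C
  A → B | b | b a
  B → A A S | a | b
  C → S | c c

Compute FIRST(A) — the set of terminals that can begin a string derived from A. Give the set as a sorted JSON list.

Compute FIRST by fixpoint:
iter 1:
  A via A→b: +{b}
  B via B→A A S: +{b}
  B via B→a: +{a}
  C via C→c c: +{c}
  S via S→b B: +{b}
  S via S→c A: +{c}
  S: {b,c}  A: {b}  B: {a,b}  C: {c}
iter 2:
  A via A→B: +{a}
  C via C→S: +{b}
  S: {b,c}  A: {a,b}  B: {a,b}  C: {b,c}
iter 3: done
  S: {b,c}  A: {a,b}  B: {a,b}  C: {b,c}

FIRST(A) = ["a", "b"]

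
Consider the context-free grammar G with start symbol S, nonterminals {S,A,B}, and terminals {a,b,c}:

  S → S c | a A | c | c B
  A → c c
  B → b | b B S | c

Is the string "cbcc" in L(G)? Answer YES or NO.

Convert to CNF:
  S -> S T0 | T0 B | T2 A | c
  A -> T0 T0
  B -> T1 X3 | b | c
  T0 -> c
  T1 -> b
  T2 -> a
  X3 -> B S

Fill CYK table bottom-up:
  [0..0]={B,S,T0}  "c"  orig:{B,S}
  [1..1]={B,T1}  "b"  orig:{B}
  [2..2]={B,S,T0}  "c"  orig:{B,S}
  [3..3]={B,S,T0}  "c"  orig:{B,S}
  [0..1]={S}  "cb"
  [1..2]={X3}  "bc"  orig:{}
  [2..3]={A,S,X3}  "cc"  orig:{A,S}
  [0..2]={S}  "cbc"
  [1..3]={B,X3}  "bcc"  orig:{B}
  [0..3]={S}  "cbcc"

S ∈ T[0,3] ⇒ YES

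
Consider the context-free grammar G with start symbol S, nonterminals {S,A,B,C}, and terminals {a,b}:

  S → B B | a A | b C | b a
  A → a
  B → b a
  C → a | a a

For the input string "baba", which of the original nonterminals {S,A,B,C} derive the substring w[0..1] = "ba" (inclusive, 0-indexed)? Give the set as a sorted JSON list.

CNF form of G:
  S -> B B | T0 C | T0 T1 | T1 A
  A -> a
  B -> T0 T1
  C -> T1 T1 | a
  T0 -> b
  T1 -> a

Fill CYK table bottom-up — only the sub-triangle for w[0..1]:
  T[0,0] 'b' = {T0}  orig:{}
  T[1,1] 'a' = {A,C,T1}  orig:{A,C}
  T[0,1] 'ba' = {B,S}

Original NTs in T[0,1] deriving "ba": ["B", "S"]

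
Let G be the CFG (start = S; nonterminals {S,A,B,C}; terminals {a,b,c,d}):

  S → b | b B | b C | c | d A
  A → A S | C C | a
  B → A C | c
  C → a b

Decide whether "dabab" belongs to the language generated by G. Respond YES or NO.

CNF form of G:
  S -> T1 B | T1 C | T2 A | b | c
  A -> A S | C C | a
  B -> A C | c
  C -> T0 T1
  T0 -> a
  T1 -> b
  T2 -> d

Fill CYK table bottom-up:
  [0..0]={T2}  "d"  orig:{}
  [1..1]={A,T0}  "a"  orig:{A}
  [2..2]={S,T1}  "b"  orig:{S}
  [3..3]={A,T0}  "a"  orig:{A}
  [4..4]={S,T1}  "b"  orig:{S}
  [0..1]={S}  "da"
  [1..2]={A,C}  "ab"
  [2..3]=∅  "ba"
  [3..4]={A,C}  "ab"
  [0..2]={S}  "dab"
  [1..3]=∅  "aba"
  [2..4]={S}  "bab"
  [0..3]=∅  "daba"
  [1..4]={A,B}  "abab"
  [0..4]={S}  "dabab"

S ∈ T[0,4] ⇒ YES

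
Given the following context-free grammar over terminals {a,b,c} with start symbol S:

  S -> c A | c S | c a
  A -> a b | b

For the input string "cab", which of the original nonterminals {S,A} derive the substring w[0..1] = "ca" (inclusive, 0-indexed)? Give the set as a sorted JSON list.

CNF form of G:
  S -> T2 A | T2 S | T2 T0
  A -> T0 T1 | b
  T0 -> a
  T1 -> b
  T2 -> c

Fill CYK table bottom-up, restricted to cells inside w[0..1]:
  T[0,0] 'c' = {T2}  orig:{}
  T[1,1] 'a' = {T0}  orig:{}
  T[0,1] 'ca' = {S}

Original NTs in T[0,1] deriving "ca": ["S"]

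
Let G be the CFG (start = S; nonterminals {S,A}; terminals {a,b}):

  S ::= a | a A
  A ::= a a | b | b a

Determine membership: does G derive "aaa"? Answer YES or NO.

CNF form of G:
  S -> T0 A | a
  A -> T0 T0 | T1 T0 | b
  T0 -> a
  T1 -> b

CYK table (by increasing span):
  T[0,0] 'a' = {S,T0}  orig:{S}
  T[1,1] 'a' = {S,T0}  orig:{S}
  T[2,2] 'a' = {S,T0}  orig:{S}
  T[0,1] 'aa' = {A}
  T[1,2] 'aa' = {A}
  T[0,2] 'aaa' = {S}

S ∈ T[0,2] ⇒ YES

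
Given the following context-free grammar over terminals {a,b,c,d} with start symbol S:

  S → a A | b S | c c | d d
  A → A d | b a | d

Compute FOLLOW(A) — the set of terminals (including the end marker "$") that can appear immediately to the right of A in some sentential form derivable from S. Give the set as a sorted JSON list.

Compute FIRST by fixpoint:
pass 1:
  A via A→b a: +{b}
  A via A→d: +{d}
  S via S→a A: +{a}
  S via S→b S: +{b}
  S via S→c c: +{c}
  S via S→d d: +{d}
  S: {a,b,c,d}  A: {b,d}
pass 2: done
  S: {a,b,c,d}  A: {b,d}

FOLLOW iteration:
seed FOLLOW(S) with $
iter 1:
  A→A d: FOLLOW(A) ⊇ FIRST(d) = {d}; new: +{d}
  S→a A: FOLLOW(A) ⊇ FOLLOW(S) ⊇ {$}; new: +{$}
  S: {$}  A: {$,d}
iter 2: done
  S: {$}  A: {$,d}

FOLLOW(A) = ["$", "d"]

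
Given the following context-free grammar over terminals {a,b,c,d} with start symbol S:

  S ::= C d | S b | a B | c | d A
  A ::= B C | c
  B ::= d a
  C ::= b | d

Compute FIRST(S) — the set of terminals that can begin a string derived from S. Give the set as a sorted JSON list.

Compute FIRST by fixpoint:
[1]
  A via A→c: +{c}
  B via B→d a: +{d}
  C via C→b: +{b}
  C via C→d: +{d}
  S via S→C d: +{b,d}
  S via S→a B: +{a}
  S via S→c: +{c}
  FIRST(S)={a,b,c,d}  FIRST(A)={c}  FIRST(B)={d}  FIRST(C)={b,d}
[2]
  A via A→B C: +{d}
  FIRST(S)={a,b,c,d}  FIRST(A)={c,d}  FIRST(B)={d}  FIRST(C)={b,d}
[3] (stable)
  FIRST(S)={a,b,c,d}  FIRST(A)={c,d}  FIRST(B)={d}  FIRST(C)={b,d}

FIRST(S) = ["a", "b", "c", "d"]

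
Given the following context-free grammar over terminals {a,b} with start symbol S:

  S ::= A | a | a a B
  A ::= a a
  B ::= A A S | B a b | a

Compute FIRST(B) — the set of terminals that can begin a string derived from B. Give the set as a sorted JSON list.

FIRST iteration:
iter 1:
  A via A→a a: +{a}
  B via B→A A S: +{a}
  S via S→A: +{a}
  FIRST(S)={a}  FIRST(A)={a}  FIRST(B)={a}
iter 2: (no change)
  FIRST(S)={a}  FIRST(A)={a}  FIRST(B)={a}

FIRST(B) = ["a"]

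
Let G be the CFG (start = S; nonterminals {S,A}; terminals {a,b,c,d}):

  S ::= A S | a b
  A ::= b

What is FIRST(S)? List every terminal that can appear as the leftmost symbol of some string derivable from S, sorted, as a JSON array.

FIRST iteration:
[1]
  A via A→b: +{b}
  S via S→A S: +{b}
  S via S→a b: +{a}
  FIRST(S)={a,b}  FIRST(A)={b}
[2] — fixpoint
  FIRST(S)={a,b}  FIRST(A)={b}

FIRST(S) = ["a", "b"]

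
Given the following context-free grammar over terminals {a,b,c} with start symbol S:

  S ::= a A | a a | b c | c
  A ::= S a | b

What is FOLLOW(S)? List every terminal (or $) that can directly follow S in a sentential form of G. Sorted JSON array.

Compute FIRST by fixpoint:
pass 1:
  A via A→b: +{b}
  S via S→a A: +{a}
  S via S→b c: +{b}
  S via S→c: +{c}
  FIRST(S)={a,b,c}  FIRST(A)={b}
pass 2:
  A via A→S a: +{a,c}
  FIRST(S)={a,b,c}  FIRST(A)={a,b,c}
pass 3: (no change)
  FIRST(S)={a,b,c}  FIRST(A)={a,b,c}

Compute FOLLOW by fixpoint:
FOLLOW(S) := {$}
iter 1:
  A→S a: FOLLOW(S) ⊇ FIRST(a) = {a}; new: +{a}
  S→a A: FOLLOW(A) ⊇ FOLLOW(S) ⊇ {$,a}; new: +{$,a}
  FOLLOW(S)={$,a}  FOLLOW(A)={$,a}
iter 2: done
  FOLLOW(S)={$,a}  FOLLOW(A)={$,a}

FOLLOW(S) = ["$", "a"]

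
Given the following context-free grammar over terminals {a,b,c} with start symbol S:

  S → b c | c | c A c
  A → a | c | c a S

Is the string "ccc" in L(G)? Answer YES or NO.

Convert to CNF:
  S -> T0 X4 | T2 T0 | c
  A -> T0 X3 | a | c
  T0 -> c
  T1 -> a
  T2 -> b
  X3 -> T1 S
  X4 -> A T0

CYK fill:
  cell(0,0) c: {A,S,T0}  orig:{A,S}
  cell(1,1) c: {A,S,T0}  orig:{A,S}
  cell(2,2) c: {A,S,T0}  orig:{A,S}
  cell(0,1) cc: {X4}  orig:{}
  cell(1,2) cc: {X4}  orig:{}
  cell(0,2) ccc: {S}

S ∈ T[0,2] ⇒ YES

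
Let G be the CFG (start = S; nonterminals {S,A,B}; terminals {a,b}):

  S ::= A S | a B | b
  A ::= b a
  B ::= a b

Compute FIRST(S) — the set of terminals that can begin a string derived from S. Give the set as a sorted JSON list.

Compute FIRST by fixpoint:
iter 1:
  A via A→b a: +{b}
  B via B→a b: +{a}
  S via S→A S: +{b}
  S via S→a B: +{a}
  FIRST[S]={a,b}  FIRST[A]={b}  FIRST[B]={a}
iter 2: (stable)
  FIRST[S]={a,b}  FIRST[A]={b}  FIRST[B]={a}

FIRST(S) = ["a", "b"]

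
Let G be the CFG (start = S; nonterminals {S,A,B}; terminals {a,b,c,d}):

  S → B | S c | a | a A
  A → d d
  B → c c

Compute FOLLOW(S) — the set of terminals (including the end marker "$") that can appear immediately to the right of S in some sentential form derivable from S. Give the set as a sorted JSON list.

FIRST iteration:
[1]
  A via A→d d: +{d}
  B via B→c c: +{c}
  S via S→B: +{c}
  S via S→a: +{a}
  FIRST(S)={a,c}  FIRST(A)={d}  FIRST(B)={c}
[2] — fixpoint
  FIRST(S)={a,c}  FIRST(A)={d}  FIRST(B)={c}

FOLLOW iteration:
initialize: $ ∈ FOLLOW(S)
[1]
  S→B: FOLLOW(B) ⊇ FOLLOW(S) ⊇ {$}; new: +{$}
  S→S c: FOLLOW(S) ⊇ FIRST(c) = {c}; new: +{c}
  S→a A: FOLLOW(A) ⊇ FOLLOW(S) ⊇ {$,c}; new: +{$,c}
  FOLLOW[S]={$,c}  FOLLOW[A]={$,c}  FOLLOW[B]={$}
[2]
  S→B: FOLLOW(B) ⊇ FOLLOW(S) ⊇ {$,c}; new: +{c}
  FOLLOW[S]={$,c}  FOLLOW[A]={$,c}  FOLLOW[B]={$,c}
[3] (no change)
  FOLLOW[S]={$,c}  FOLLOW[A]={$,c}  FOLLOW[B]={$,c}

FOLLOW(S) = ["$", "c"]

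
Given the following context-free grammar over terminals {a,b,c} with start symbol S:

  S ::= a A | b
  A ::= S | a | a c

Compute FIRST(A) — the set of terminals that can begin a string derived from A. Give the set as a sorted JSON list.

Compute FIRST by fixpoint:
pass 1:
  A via A→a: +{a}
  S via S→a A: +{a}
  S via S→b: +{b}
  FIRST(S)={a,b}  FIRST(A)={a}
pass 2:
  A via A→S: +{b}
  FIRST(S)={a,b}  FIRST(A)={a,b}
pass 3: (stable)
  FIRST(S)={a,b}  FIRST(A)={a,b}

FIRST(A) = ["a", "b"]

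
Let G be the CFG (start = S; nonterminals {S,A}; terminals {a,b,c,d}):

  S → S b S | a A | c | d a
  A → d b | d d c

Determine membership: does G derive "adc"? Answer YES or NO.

CNF form of G:
  S -> S X5 | T0 T3 | T3 A | c
  A -> T0 T1 | T0 X4
  T0 -> d
  T1 -> b
  T2 -> c
  T3 -> a
  X4 -> T0 T2
  X5 -> T1 S

CYK fill:
  T[0,0] 'a' = {T3}  orig:{}
  T[1,1] 'd' = {T0}  orig:{}
  T[2,2] 'c' = {S,T2}  orig:{S}
  T[0,1] 'ad' = ∅
  T[1,2] 'dc' = {X4}  orig:{}
  T[0,2] 'adc' = ∅

S ∉ T[0,2] ⇒ NO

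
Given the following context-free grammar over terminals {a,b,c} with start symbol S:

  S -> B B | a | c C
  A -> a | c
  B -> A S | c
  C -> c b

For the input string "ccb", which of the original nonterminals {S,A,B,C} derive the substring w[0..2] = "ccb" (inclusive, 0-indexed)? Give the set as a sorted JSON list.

CNF form of G:
  S -> B B | T0 C | a
  A -> a | c
  B -> A S | c
  C -> T0 T1
  T0 -> c
  T1 -> b

CYK fill — only the sub-triangle for w[0..2]:
  T[0,0] 'c' = {A,B,T0}  orig:{A,B}
  T[1,1] 'c' = {A,B,T0}  orig:{A,B}
  T[2,2] 'b' = {T1}  orig:{}
  T[0,1] 'cc' = {S}
  T[1,2] 'cb' = {C}
  T[0,2] 'ccb' = {S}

Original NTs in T[0,2] deriving "ccb": ["S"]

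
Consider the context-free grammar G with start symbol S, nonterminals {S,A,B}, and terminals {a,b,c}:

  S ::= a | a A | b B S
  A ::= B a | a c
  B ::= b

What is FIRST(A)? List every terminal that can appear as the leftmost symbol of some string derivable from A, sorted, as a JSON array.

Compute FIRST by fixpoint:
iter 1:
  A via A→a c: +{a}
  B via B→b: +{b}
  S via S→a: +{a}
  S via S→b B S: +{b}
  FIRST[S]={a,b}  FIRST[A]={a}  FIRST[B]={b}
iter 2:
  A via A→B a: +{b}
  FIRST[S]={a,b}  FIRST[A]={a,b}  FIRST[B]={b}
iter 3: done
  FIRST[S]={a,b}  FIRST[A]={a,b}  FIRST[B]={b}

FIRST(A) = ["a", "b"]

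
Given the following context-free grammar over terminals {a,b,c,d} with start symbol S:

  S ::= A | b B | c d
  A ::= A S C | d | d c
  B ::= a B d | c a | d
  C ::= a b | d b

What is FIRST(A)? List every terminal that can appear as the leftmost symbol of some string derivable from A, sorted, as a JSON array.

Compute FIRST by fixpoint:
round 1:
  A via A→d: +{d}
  B via B→a B d: +{a}
  B via B→c a: +{c}
  B via B→d: +{d}
  C via C→a b: +{a}
  C via C→d b: +{d}
  S via S→A: +{d}
  S via S→b B: +{b}
  S via S→c d: +{c}
  S: {b,c,d}  A: {d}  B: {a,c,d}  C: {a,d}
round 2: (stable)
  S: {b,c,d}  A: {d}  B: {a,c,d}  C: {a,d}

FIRST(A) = ["d"]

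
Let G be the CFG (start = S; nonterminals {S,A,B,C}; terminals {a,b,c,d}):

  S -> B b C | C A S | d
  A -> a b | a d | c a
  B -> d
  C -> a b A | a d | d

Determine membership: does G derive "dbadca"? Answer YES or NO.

CNF form of G:
  S -> B X5 | C X6 | d
  A -> T0 T1 | T0 T2 | T3 T0
  B -> d
  C -> T0 T2 | T0 X4 | d
  T0 -> a
  T1 -> b
  T2 -> d
  T3 -> c
  X4 -> T1 A
  X5 -> T1 C
  X6 -> A S

CYK table (by increasing span):
  [0..0]={B,C,S,T2}  "d"  orig:{B,C,S}
  [1..1]={T1}  "b"  orig:{}
  [2..2]={T0}  "a"  orig:{}
  [3..3]={B,C,S,T2}  "d"  orig:{B,C,S}
  [4..4]={T3}  "c"  orig:{}
  [5..5]={T0}  "a"  orig:{}
  [0..1]=∅  "db"
  [1..2]=∅  "ba"
  [2..3]={A,C}  "ad"
  [3..4]=∅  "dc"
  [4..5]={A}  "ca"
  [0..2]=∅  "dba"
  [1..3]={X4,X5}  "bad"  orig:{}
  [2..4]=∅  "adc"
  [3..5]=∅  "dca"
  [0..3]={S}  "dbad"
  [1..4]=∅  "badc"
  [2..5]=∅  "adca"
  [0..4]=∅  "dbadc"
  [1..5]=∅  "badca"
  [0..5]=∅  "dbadca"

S ∉ T[0,5] ⇒ NO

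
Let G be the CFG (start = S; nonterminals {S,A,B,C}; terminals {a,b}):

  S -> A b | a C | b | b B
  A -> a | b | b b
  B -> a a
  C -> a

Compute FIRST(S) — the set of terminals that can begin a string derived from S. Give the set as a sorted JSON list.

FIRST sets, iterate to fixpoint:
pass 1:
  A via A→a: +{a}
  A via A→b: +{b}
  B via B→a a: +{a}
  C via C→a: +{a}
  S via S→A b: +{a,b}
  FIRST[S]={a,b}  FIRST[A]={a,b}  FIRST[B]={a}  FIRST[C]={a}
pass 2: (stable)
  FIRST[S]={a,b}  FIRST[A]={a,b}  FIRST[B]={a}  FIRST[C]={a}

FIRST(S) = ["a", "b"]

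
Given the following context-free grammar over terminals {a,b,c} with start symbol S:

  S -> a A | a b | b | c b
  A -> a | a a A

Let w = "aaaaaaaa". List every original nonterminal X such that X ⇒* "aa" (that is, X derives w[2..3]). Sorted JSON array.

CNF form of G:
  S -> T0 A | T0 T1 | T2 T1 | b
  A -> T0 X3 | a
  T0 -> a
  T1 -> b
  T2 -> c
  X3 -> T0 A

Fill CYK table bottom-up, restricted to cells inside w[2..3]:
  cell(2,2) a: {A,T0}  orig:{A}
  cell(3,3) a: {A,T0}  orig:{A}
  cell(2,3) aa: {S,X3}  orig:{S}

Original NTs in T[2,3] deriving "aa": ["S"]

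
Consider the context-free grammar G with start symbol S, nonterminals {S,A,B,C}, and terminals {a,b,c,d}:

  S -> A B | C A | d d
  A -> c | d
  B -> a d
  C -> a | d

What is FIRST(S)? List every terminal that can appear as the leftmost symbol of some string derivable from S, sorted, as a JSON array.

FIRST iteration:
round 1:
  A via A→c: +{c}
  A via A→d: +{d}
  B via B→a d: +{a}
  C via C→a: +{a}
  C via C→d: +{d}
  S via S→A B: +{c,d}
  S via S→C A: +{a}
  FIRST(S)={a,c,d}  FIRST(A)={c,d}  FIRST(B)={a}  FIRST(C)={a,d}
round 2: (stable)
  FIRST(S)={a,c,d}  FIRST(A)={c,d}  FIRST(B)={a}  FIRST(C)={a,d}

FIRST(S) = ["a", "c", "d"]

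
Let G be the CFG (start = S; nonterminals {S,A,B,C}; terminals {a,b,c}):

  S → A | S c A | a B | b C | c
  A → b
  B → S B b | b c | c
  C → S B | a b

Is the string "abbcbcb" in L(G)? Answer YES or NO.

CNF form of G:
  S -> S X4 | T0 C | T2 B | b | c
  A -> b
  B -> S X3 | T0 T1 | c
  C -> S B | T2 T0
  T0 -> b
  T1 -> c
  T2 -> a
  X3 -> B T0
  X4 -> T1 A

CYK fill:
  cell(0,0) a: {T2}  orig:{}
  cell(1,1) b: {A,S,T0}  orig:{A,S}
  cell(2,2) b: {A,S,T0}  orig:{A,S}
  cell(3,3) c: {B,S,T1}  orig:{B,S}
  cell(4,4) b: {A,S,T0}  orig:{A,S}
  cell(5,5) c: {B,S,T1}  orig:{B,S}
  cell(6,6) b: {A,S,T0}  orig:{A,S}
  cell(0,1) ab: {C}
  cell(1,2) bb: ∅
  cell(2,3) bc: {B,C}
  cell(3,4) cb: {X3,X4}  orig:{}
  cell(4,5) bc: {B,C}
  cell(5,6) cb: {X3,X4}  orig:{}
  cell(0,2) abb: ∅
  cell(1,3) bbc: {C,S}
  cell(2,4) bcb: {B,S,X3}  orig:{B,S}
  cell(3,5) cbc: {C}
  cell(4,6) bcb: {B,S,X3}  orig:{B,S}
  cell(0,3) abbc: ∅
  cell(1,4) bbcb: {B,C}
  cell(2,5) bcbc: {C,S}
  cell(3,6) cbcb: {B,C}
  cell(0,4) abbcb: {S}
  cell(1,5) bbcbc: {C,S}
  cell(2,6) bcbcb: {B,C,S}
  cell(0,5) abbcbc: {C}
  cell(1,6) bbcbcb: {B,C,S}
  cell(0,6) abbcbcb: {B,S}

S ∈ T[0,6] ⇒ YES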